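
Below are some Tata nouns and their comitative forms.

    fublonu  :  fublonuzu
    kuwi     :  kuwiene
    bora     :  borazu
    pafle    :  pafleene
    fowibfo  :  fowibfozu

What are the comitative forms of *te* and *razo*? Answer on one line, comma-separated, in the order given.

The alternation tracks the last vowel of the stem — -ene when the last vowel of the stem is a front vowel (*kuwi*, *pafle*); -zu when the last vowel of the stem is a back vowel (*fublonu*, *bora*, *fowibfo*).
Since the last vowel of *te* is /e/ (a front vowel), it takes -ene, giving *teene*.
*razo* — last vowel /o/ (a back vowel) → -zu → *razozu*.

teene, razozu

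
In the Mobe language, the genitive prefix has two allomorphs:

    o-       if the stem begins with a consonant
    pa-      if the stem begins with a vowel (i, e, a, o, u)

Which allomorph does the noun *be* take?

o-

Since the first sound of *be* is /b/ (a consonant), it takes o-.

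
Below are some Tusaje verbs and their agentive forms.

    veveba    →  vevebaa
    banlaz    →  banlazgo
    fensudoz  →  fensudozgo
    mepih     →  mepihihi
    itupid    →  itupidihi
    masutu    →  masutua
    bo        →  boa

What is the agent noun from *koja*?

kojaa

The pattern is sibilance of the final sound: -go when the stem ends in a sibilant (*banlaz*, *fensudoz*); -ihi when the stem ends in a non-sibilant consonant (*mepih*, *itupid*); -a when the stem ends in a vowel (*veveba*, *masutu*, *bo*).
*koja* — final sound /a/ (a vowel) → -a → *kojaa*.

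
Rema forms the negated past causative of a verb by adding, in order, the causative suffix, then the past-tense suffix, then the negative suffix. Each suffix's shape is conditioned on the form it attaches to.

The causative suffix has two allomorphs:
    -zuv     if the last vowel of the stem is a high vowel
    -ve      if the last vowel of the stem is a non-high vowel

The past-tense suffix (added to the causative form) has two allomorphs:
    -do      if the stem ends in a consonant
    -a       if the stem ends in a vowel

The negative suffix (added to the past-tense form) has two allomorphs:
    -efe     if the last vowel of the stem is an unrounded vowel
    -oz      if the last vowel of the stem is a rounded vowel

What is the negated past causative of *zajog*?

zajogveaefe

Since the last vowel of *zajog* is /o/ (a non-high vowel), it takes -ve, giving *zajogve*.
Since the final sound of the causative form *zajogve* is /e/ (a vowel), it takes -a, giving *zajogvea*.
The last vowel of the past-tense form *zajogvea* is /a/, which is an unrounded vowel, so the negative suffix is -efe, giving *zajogveaefe*.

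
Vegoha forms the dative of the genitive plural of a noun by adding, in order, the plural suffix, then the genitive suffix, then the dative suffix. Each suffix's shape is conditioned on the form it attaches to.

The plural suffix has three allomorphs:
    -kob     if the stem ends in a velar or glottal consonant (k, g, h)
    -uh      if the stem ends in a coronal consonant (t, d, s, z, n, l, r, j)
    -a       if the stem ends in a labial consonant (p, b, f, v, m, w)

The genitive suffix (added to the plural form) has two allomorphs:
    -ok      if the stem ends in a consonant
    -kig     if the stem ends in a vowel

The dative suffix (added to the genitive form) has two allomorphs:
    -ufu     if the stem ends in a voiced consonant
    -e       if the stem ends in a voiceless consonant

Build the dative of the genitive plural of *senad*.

senaduhoke

Since the final consonant of *senad* is /d/ (coronal), it takes -uh, giving *senaduh*.
The final sound of the plural form *senaduh* is /h/, which is a consonant, so the genitive suffix is -ok, giving *senaduhok*.
The final consonant of the genitive form *senaduhok* is /k/, which is voiceless, so the dative suffix is -e, giving *senaduhoke*.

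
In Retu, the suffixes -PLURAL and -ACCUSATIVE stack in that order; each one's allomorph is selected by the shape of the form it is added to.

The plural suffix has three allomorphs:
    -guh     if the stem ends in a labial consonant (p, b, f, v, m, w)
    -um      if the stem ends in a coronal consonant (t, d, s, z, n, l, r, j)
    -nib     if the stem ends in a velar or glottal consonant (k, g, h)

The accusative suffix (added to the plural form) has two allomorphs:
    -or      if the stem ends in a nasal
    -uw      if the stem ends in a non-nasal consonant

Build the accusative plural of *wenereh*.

wenerehnibuw

Since the final consonant of *wenereh* is /h/ (velar/glottal), it takes -nib, giving *wenerehnib*.
Since the final consonant of the plural form *wenerehnib* is /b/ (non-nasal), it takes -uw, giving *wenerehnibuw*.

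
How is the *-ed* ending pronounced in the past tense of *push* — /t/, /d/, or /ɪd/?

/t/

The stem *push* ends in a voiceless consonant other than /t/.
The -ed suffix is realized as /ɪd/ after /t, d/; as /t/ after other voiceless consonants; and as /d/ after other voiced sounds.
So -ed on *push* is pronounced /t/.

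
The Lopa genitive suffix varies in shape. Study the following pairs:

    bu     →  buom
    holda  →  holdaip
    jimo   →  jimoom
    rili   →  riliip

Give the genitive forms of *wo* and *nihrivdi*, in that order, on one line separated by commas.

woom, nihrivdiip

The alternation tracks the last vowel of the stem — -om when the last vowel of the stem is a rounded vowel (*bu*, *jimo*); -ip when the last vowel of the stem is an unrounded vowel (*holda*, *rili*).
*wo*: last vowel = /o/, a rounded vowel → -om → *woom*.
The last vowel of *nihrivdi* is /i/, which is an unrounded vowel, so the suffix is -ip, giving *nihrivdiip*.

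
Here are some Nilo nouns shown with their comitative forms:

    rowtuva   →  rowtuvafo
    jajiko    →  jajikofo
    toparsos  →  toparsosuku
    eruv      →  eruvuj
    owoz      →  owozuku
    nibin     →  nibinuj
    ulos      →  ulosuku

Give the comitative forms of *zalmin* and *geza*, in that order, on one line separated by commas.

Looking at the final sound of each stem: -uku when the stem ends in a sibilant (*toparsos*, *owoz*, *ulos*); -uj when the stem ends in a non-sibilant consonant (*eruv*, *nibin*); -fo when the stem ends in a vowel (*rowtuva*, *jajiko*).
*zalmin*: final sound = /n/, a non-sibilant consonant → -uj → *zalminuj*.
*geza*: final sound = /a/, a vowel → -fo → *gezafo*.

zalminuj, gezafo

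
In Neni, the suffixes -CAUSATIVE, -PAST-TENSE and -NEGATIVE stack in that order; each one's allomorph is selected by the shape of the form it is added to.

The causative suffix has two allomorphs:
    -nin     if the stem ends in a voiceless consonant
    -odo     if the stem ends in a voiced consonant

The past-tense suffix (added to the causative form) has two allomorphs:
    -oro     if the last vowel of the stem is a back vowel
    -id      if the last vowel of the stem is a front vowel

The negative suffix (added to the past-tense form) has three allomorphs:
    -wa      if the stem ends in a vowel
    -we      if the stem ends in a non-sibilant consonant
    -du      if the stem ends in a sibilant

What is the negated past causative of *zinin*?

*zinin*: final consonant = /n/, voiced → -odo → *zininodo*.
The causative form *zininodo*: last vowel = /o/, a back vowel → -oro → *zininodooro*.
Since the final sound of the past-tense form *zininodooro* is /o/ (a vowel), it takes -wa, giving *zininodoorowa*.

zininodoorowa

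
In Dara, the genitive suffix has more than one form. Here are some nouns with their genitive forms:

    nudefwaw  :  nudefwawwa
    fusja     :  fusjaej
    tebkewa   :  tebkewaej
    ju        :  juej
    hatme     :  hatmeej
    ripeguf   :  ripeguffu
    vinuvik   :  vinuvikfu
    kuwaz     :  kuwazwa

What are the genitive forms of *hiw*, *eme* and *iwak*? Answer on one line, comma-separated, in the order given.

The alternation tracks the final sound of the stem — -fu when the stem ends in a voiceless consonant (*ripeguf*, *vinuvik*); -wa when the stem ends in a voiced consonant (*nudefwaw*, *kuwaz*); -ej when the stem ends in a vowel (*fusja*, *tebkewa*, *ju*, *hatme*).
Since the final sound of *hiw* is /w/ (a voiced consonant), it takes -wa, giving *hiwwa*.
*eme* — final sound /e/ (a vowel) → -ej → *emeej*.
*iwak*: final sound = /k/, a voiceless consonant → -fu → *iwakfu*.

hiwwa, emeej, iwakfu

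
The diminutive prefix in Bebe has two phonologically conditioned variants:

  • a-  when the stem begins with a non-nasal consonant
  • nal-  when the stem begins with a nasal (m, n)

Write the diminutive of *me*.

*me*: first consonant = /m/, a nasal → nal- → *nalme*.

nalme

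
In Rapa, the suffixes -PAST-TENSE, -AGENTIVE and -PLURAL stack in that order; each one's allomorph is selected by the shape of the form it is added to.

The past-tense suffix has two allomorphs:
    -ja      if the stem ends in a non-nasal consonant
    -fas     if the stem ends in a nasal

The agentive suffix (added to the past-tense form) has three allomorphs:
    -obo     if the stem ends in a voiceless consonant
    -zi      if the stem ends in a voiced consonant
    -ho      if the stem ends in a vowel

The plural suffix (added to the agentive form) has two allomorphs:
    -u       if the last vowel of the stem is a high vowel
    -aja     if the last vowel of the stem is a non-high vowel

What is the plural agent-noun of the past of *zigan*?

*zigan* — final consonant /n/ (a nasal) → -fas → *ziganfas*.
The final sound of the past-tense form *ziganfas* is /s/, which is a voiceless consonant, so the agentive suffix is -obo, giving *ziganfasobo*.
Since the last vowel of the agentive form *ziganfasobo* is /o/ (a non-high vowel), it takes -aja, giving *ziganfasoboaja*.

ziganfasoboaja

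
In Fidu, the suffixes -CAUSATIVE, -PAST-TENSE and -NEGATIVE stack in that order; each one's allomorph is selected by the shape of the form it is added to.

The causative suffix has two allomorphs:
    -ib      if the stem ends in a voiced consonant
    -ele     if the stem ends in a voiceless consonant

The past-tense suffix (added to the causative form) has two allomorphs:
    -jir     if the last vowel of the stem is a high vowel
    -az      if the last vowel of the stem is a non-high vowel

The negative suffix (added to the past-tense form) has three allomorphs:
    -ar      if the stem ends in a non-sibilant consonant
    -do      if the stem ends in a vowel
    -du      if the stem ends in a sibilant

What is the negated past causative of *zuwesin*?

zuwesinibjirar

*zuwesin* — final consonant /n/ (voiced) → -ib → *zuwesinib*.
The last vowel of the causative form *zuwesinib* is /i/, which is a high vowel, so the past-tense suffix is -jir, giving *zuwesinibjir*.
Since the final sound of the past-tense form *zuwesinibjir* is /r/ (a non-sibilant consonant), it takes -ar, giving *zuwesinibjirar*.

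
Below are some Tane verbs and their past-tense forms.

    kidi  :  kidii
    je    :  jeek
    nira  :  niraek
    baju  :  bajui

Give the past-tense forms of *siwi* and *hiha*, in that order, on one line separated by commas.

The pattern is height harmony: -i when the last vowel of the stem is a high vowel (*kidi*, *baju*); -ek when the last vowel of the stem is a non-high vowel (*je*, *nira*).
The last vowel of *siwi* is /i/, which is a high vowel, so the suffix is -i, giving *siwii*.
*hiha* — last vowel /a/ (a non-high vowel) → -ek → *hihaek*.

siwii, hihaek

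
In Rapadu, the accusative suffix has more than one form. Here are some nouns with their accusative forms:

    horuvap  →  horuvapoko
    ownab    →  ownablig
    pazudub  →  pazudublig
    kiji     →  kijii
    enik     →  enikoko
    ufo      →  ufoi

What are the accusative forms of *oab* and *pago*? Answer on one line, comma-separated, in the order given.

Looking at the final sound of each stem: -oko when the stem ends in a voiceless consonant (*horuvap*, *enik*); -lig when the stem ends in a voiced consonant (*ownab*, *pazudub*); -i when the stem ends in a vowel (*kiji*, *ufo*).
Since the final sound of *oab* is /b/ (a voiced consonant), it takes -lig, giving *oablig*.
Since the final sound of *pago* is /o/ (a vowel), it takes -i, giving *pagoi*.

oablig, pagoi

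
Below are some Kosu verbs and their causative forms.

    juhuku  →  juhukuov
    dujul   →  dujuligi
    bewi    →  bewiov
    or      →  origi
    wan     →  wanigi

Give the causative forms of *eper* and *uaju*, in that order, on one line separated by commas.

Looking at the final sound of each stem: -igi when the stem ends in a consonant (*dujul*, *or*, *wan*); -ov when the stem ends in a vowel (*juhuku*, *bewi*).
The final sound of *eper* is /r/, which is a consonant, so the suffix is -igi, giving *eperigi*.
The final sound of *uaju* is /u/, which is a vowel, so the suffix is -ov, giving *uajuov*.

eperigi, uajuov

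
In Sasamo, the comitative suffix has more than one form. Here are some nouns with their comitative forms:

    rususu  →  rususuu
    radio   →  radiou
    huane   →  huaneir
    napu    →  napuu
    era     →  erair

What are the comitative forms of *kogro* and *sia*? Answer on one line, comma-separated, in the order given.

kogrou, siair

The alternation tracks the last vowel of the stem — -u when the last vowel of the stem is a rounded vowel (*rususu*, *radio*, *napu*); -ir when the last vowel of the stem is an unrounded vowel (*huane*, *era*).
*kogro*: last vowel = /o/, a rounded vowel → -u → *kogrou*.
Since the last vowel of *sia* is /a/ (an unrounded vowel), it takes -ir, giving *siair*.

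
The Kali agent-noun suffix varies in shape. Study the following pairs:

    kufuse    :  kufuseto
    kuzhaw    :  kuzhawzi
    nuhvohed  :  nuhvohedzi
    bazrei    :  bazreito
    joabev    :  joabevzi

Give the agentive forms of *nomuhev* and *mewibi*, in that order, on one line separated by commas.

The suffix is conditioned by the final sound: -zi when the stem ends in a consonant (*kuzhaw*, *nuhvohed*, *joabev*); -to when the stem ends in a vowel (*kufuse*, *bazrei*).
*nomuhev*: final sound = /v/, a consonant → -zi → *nomuhevzi*.
The final sound of *mewibi* is /i/, which is a vowel, so the suffix is -to, giving *mewibito*.

nomuhevzi, mewibito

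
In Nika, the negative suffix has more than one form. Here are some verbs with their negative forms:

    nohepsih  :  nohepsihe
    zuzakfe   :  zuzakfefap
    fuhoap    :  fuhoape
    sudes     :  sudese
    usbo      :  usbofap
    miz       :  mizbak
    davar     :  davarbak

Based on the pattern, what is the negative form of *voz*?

vozbak

Looking at the final sound of each stem: -e when the stem ends in a voiceless consonant (*nohepsih*, *fuhoap*, *sudes*); -bak when the stem ends in a voiced consonant (*miz*, *davar*); -fap when the stem ends in a vowel (*zuzakfe*, *usbo*).
*voz* — final sound /z/ (a voiced consonant) → -bak → *vozbak*.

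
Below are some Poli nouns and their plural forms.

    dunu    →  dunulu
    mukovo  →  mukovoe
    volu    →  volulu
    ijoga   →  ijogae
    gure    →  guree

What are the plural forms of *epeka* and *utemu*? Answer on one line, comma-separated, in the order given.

epekae, utemulu

The alternation tracks the last vowel of the stem — -lu when the last vowel of the stem is a high vowel (*dunu*, *volu*); -e when the last vowel of the stem is a non-high vowel (*mukovo*, *ijoga*, *gure*).
*epeka* — last vowel /a/ (a non-high vowel) → -e → *epekae*.
*utemu* — last vowel /u/ (a high vowel) → -lu → *utemulu*.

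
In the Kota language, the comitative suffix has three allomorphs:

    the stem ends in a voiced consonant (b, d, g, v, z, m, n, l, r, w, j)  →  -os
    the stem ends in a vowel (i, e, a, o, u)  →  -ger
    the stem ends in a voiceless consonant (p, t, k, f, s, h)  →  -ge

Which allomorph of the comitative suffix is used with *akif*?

*akif* — final sound /f/ (a voiceless consonant) → -ge.

-ge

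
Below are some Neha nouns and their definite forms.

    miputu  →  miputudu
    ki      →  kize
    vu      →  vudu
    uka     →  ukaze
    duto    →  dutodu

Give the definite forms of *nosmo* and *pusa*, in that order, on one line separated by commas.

nosmodu, pusaze

The suffix is conditioned by the last vowel: -du when the last vowel of the stem is a rounded vowel (*miputu*, *vu*, *duto*); -ze when the last vowel of the stem is an unrounded vowel (*ki*, *uka*).
Since the last vowel of *nosmo* is /o/ (a rounded vowel), it takes -du, giving *nosmodu*.
*pusa*: last vowel = /a/, an unrounded vowel → -ze → *pusaze*.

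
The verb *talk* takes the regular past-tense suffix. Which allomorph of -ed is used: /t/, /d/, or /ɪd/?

/t/

The stem *talk* ends in a voiceless consonant other than /t/.
The -ed suffix is realized as /ɪd/ after /t, d/; as /t/ after other voiceless consonants; and as /d/ after other voiced sounds.
So -ed on *talk* is pronounced /t/.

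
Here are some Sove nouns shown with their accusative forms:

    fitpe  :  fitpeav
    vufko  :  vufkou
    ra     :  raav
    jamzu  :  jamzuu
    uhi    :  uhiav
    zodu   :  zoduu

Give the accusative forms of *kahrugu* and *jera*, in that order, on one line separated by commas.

Looking at the last vowel of each stem: -u when the last vowel of the stem is a rounded vowel (*vufko*, *jamzu*, *zodu*); -av when the last vowel of the stem is an unrounded vowel (*fitpe*, *ra*, *uhi*).
*kahrugu*: last vowel = /u/, a rounded vowel → -u → *kahruguu*.
The last vowel of *jera* is /a/, which is an unrounded vowel, so the suffix is -av, giving *jeraav*.

kahruguu, jeraav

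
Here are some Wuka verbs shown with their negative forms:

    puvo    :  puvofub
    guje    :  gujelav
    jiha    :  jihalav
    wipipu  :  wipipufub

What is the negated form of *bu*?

The pattern is rounding harmony: -fub when the last vowel of the stem is a rounded vowel (*puvo*, *wipipu*); -lav when the last vowel of the stem is an unrounded vowel (*guje*, *jiha*).
*bu* — last vowel /u/ (a rounded vowel) → -fub → *bufub*.

bufub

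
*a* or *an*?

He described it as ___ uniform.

The indefinite article is chosen by the initial *sound* of the following word, not its spelling.
*uniform* begins with the sound /juː/ (u pronounced /juː/) — a consonant sound.
So the article is *a*: He described it as a uniform.

a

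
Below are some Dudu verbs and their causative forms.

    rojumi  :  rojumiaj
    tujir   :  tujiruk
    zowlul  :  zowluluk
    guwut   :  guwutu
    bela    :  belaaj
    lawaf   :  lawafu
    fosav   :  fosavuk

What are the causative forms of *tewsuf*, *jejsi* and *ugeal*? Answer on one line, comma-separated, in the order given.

The alternation tracks the final sound of the stem — -u when the stem ends in a voiceless consonant (*guwut*, *lawaf*); -uk when the stem ends in a voiced consonant (*tujir*, *zowlul*, *fosav*); -aj when the stem ends in a vowel (*rojumi*, *bela*).
The final sound of *tewsuf* is /f/, which is a voiceless consonant, so the suffix is -u, giving *tewsufu*.
The final sound of *jejsi* is /i/, which is a vowel, so the suffix is -aj, giving *jejsiaj*.
*ugeal* — final sound /l/ (a voiced consonant) → -uk → *ugealuk*.

tewsufu, jejsiaj, ugealuk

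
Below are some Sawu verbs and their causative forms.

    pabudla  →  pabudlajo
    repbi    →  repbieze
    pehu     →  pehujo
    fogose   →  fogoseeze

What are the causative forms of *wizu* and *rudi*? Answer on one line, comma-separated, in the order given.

The pattern is front/back vowel harmony: -eze when the last vowel of the stem is a front vowel (*repbi*, *fogose*); -jo when the last vowel of the stem is a back vowel (*pabudla*, *pehu*).
*wizu*: last vowel = /u/, a back vowel → -jo → *wizujo*.
Since the last vowel of *rudi* is /i/ (a front vowel), it takes -eze, giving *rudieze*.

wizujo, rudieze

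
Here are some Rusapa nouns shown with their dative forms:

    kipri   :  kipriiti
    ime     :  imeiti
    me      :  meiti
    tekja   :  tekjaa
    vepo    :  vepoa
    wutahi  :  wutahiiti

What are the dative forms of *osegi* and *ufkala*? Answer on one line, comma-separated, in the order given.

osegiiti, ufkalaa

The pattern is front/back vowel harmony: -iti when the last vowel of the stem is a front vowel (*kipri*, *ime*, *me*, *wutahi*); -a when the last vowel of the stem is a back vowel (*tekja*, *vepo*).
*osegi* — last vowel /i/ (a front vowel) → -iti → *osegiiti*.
*ufkala* — last vowel /a/ (a back vowel) → -a → *ufkalaa*.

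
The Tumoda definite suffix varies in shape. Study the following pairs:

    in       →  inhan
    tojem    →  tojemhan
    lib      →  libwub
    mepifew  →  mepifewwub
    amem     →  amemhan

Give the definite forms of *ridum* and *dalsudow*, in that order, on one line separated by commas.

The alternation tracks the final consonant of the stem — -han when the stem ends in a nasal (*in*, *tojem*, *amem*); -wub when the stem ends in a non-nasal consonant (*lib*, *mepifew*).
Since the final consonant of *ridum* is /m/ (a nasal), it takes -han, giving *ridumhan*.
*dalsudow* — final consonant /w/ (non-nasal) → -wub → *dalsudowwub*.

ridumhan, dalsudowwub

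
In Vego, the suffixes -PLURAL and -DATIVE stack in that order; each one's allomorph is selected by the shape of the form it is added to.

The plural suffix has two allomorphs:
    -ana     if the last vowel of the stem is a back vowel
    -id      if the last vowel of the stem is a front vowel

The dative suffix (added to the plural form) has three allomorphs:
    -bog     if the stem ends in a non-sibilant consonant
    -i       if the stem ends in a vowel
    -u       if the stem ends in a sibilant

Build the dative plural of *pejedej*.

The last vowel of *pejedej* is /e/, which is a front vowel, so the plural suffix is -id, giving *pejedejid*.
Since the final sound of the plural form *pejedejid* is /d/ (a non-sibilant consonant), it takes -bog, giving *pejedejidbog*.

pejedejidbog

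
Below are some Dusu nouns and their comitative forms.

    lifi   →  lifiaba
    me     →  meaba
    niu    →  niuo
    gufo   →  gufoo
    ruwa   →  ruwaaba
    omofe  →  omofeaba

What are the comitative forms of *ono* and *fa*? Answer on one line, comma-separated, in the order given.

The suffix is conditioned by the last vowel: -o when the last vowel of the stem is a rounded vowel (*niu*, *gufo*); -aba when the last vowel of the stem is an unrounded vowel (*lifi*, *me*, *ruwa*, *omofe*).
*ono* — last vowel /o/ (a rounded vowel) → -o → *onoo*.
The last vowel of *fa* is /a/, which is an unrounded vowel, so the suffix is -aba, giving *faaba*.

onoo, faaba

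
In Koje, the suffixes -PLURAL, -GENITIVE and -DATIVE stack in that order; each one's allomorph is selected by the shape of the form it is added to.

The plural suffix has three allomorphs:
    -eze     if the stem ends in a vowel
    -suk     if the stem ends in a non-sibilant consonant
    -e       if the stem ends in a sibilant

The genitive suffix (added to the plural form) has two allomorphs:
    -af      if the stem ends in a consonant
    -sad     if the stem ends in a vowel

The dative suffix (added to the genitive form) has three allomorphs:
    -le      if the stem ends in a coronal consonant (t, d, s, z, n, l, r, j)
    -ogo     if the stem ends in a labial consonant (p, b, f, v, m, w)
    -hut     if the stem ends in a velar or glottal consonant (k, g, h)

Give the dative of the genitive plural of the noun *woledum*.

Since the final sound of *woledum* is /m/ (a non-sibilant consonant), it takes -suk, giving *woledumsuk*.
The plural form *woledumsuk*: final sound = /k/, a consonant → -af → *woledumsukaf*.
The final consonant of the genitive form *woledumsukaf* is /f/, which is labial, so the dative suffix is -ogo, giving *woledumsukafogo*.

woledumsukafogo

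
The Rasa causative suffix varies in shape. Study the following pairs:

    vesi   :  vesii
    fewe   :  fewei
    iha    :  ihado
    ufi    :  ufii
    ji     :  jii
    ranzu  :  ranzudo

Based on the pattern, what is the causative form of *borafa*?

borafado

The alternation tracks the last vowel of the stem — -i when the last vowel of the stem is a front vowel (*vesi*, *fewe*, *ufi*, *ji*); -do when the last vowel of the stem is a back vowel (*iha*, *ranzu*).
*borafa*: last vowel = /a/, a back vowel → -do → *borafado*.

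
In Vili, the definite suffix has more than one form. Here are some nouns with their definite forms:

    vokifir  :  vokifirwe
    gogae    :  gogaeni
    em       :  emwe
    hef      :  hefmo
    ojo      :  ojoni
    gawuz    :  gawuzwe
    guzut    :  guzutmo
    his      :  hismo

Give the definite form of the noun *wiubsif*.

wiubsifmo

The pattern is voicing of the final sound: -mo when the stem ends in a voiceless consonant (*hef*, *guzut*, *his*); -we when the stem ends in a voiced consonant (*vokifir*, *em*, *gawuz*); -ni when the stem ends in a vowel (*gogae*, *ojo*).
*wiubsif* — final sound /f/ (a voiceless consonant) → -mo → *wiubsifmo*.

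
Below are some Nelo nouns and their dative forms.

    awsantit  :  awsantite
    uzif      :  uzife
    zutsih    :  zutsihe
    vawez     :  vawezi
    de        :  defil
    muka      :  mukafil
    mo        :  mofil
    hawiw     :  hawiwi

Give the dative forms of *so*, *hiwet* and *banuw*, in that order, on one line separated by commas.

sofil, hiwete, banuwi

The pattern is voicing of the final sound: -e when the stem ends in a voiceless consonant (*awsantit*, *uzif*, *zutsih*); -i when the stem ends in a voiced consonant (*vawez*, *hawiw*); -fil when the stem ends in a vowel (*de*, *muka*, *mo*).
Since the final sound of *so* is /o/ (a vowel), it takes -fil, giving *sofil*.
*hiwet*: final sound = /t/, a voiceless consonant → -e → *hiwete*.
*banuw*: final sound = /w/, a voiced consonant → -i → *banuwi*.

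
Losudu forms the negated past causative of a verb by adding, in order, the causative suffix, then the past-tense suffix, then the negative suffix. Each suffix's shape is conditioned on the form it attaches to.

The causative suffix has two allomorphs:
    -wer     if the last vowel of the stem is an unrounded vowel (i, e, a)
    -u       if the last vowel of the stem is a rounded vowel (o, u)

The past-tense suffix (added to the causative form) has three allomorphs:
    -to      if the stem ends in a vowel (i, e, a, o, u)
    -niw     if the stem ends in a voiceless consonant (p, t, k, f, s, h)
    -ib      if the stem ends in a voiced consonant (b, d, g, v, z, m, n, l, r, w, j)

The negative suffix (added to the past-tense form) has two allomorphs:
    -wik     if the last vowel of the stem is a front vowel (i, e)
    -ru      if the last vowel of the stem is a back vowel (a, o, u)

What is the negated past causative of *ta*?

taweribwik

*ta*: last vowel = /a/, an unrounded vowel → -wer → *tawer*.
The causative form *tawer* — final sound /r/ (a voiced consonant) → -ib → *tawerib*.
The past-tense form *tawerib* — last vowel /i/ (a front vowel) → -wik → *taweribwik*.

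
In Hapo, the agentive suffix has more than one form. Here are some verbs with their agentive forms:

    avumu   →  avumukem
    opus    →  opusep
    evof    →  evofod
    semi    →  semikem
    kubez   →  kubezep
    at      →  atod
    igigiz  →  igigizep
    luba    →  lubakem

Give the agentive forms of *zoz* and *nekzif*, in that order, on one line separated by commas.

zozep, nekzifod

Looking at the final sound of each stem: -ep when the stem ends in a sibilant (*opus*, *kubez*, *igigiz*); -od when the stem ends in a non-sibilant consonant (*evof*, *at*); -kem when the stem ends in a vowel (*avumu*, *semi*, *luba*).
*zoz* — final sound /z/ (a sibilant) → -ep → *zozep*.
Since the final sound of *nekzif* is /f/ (a non-sibilant consonant), it takes -od, giving *nekzifod*.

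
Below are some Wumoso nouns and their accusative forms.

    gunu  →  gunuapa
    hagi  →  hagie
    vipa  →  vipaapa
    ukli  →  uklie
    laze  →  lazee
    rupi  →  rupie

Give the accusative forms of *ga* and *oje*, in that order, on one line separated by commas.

Looking at the last vowel of each stem: -e when the last vowel of the stem is a front vowel (*hagi*, *ukli*, *laze*, *rupi*); -apa when the last vowel of the stem is a back vowel (*gunu*, *vipa*).
*ga*: last vowel = /a/, a back vowel → -apa → *gaapa*.
Since the last vowel of *oje* is /e/ (a front vowel), it takes -e, giving *ojee*.

gaapa, ojee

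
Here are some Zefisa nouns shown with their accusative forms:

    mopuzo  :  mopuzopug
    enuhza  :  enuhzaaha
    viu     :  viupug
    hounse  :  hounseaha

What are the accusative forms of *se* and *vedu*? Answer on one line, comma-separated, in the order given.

The alternation tracks the last vowel of the stem — -pug when the last vowel of the stem is a rounded vowel (*mopuzo*, *viu*); -aha when the last vowel of the stem is an unrounded vowel (*enuhza*, *hounse*).
*se*: last vowel = /e/, an unrounded vowel → -aha → *seaha*.
*vedu*: last vowel = /u/, a rounded vowel → -pug → *vedupug*.

seaha, vedupug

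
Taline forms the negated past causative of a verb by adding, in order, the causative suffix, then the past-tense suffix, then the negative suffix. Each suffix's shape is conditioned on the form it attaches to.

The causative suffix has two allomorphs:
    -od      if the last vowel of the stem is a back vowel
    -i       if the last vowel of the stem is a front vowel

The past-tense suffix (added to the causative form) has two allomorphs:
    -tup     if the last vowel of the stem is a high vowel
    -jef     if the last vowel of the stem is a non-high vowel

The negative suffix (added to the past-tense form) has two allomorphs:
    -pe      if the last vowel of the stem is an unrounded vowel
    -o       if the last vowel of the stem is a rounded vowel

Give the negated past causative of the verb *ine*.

The last vowel of *ine* is /e/, which is a front vowel, so the causative suffix is -i, giving *inei*.
The causative form *inei*: last vowel = /i/, a high vowel → -tup → *ineitup*.
The past-tense form *ineitup*: last vowel = /u/, a rounded vowel → -o → *ineitupo*.

ineitupo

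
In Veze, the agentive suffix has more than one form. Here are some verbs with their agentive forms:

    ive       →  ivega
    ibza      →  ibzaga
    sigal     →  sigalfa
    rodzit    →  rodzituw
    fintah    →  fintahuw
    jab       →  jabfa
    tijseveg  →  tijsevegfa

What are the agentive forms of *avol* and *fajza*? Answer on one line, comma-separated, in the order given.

The alternation tracks the final sound of the stem — -uw when the stem ends in a voiceless consonant (*rodzit*, *fintah*); -fa when the stem ends in a voiced consonant (*sigal*, *jab*, *tijseveg*); -ga when the stem ends in a vowel (*ive*, *ibza*).
*avol*: final sound = /l/, a voiced consonant → -fa → *avolfa*.
*fajza*: final sound = /a/, a vowel → -ga → *fajzaga*.

avolfa, fajzaga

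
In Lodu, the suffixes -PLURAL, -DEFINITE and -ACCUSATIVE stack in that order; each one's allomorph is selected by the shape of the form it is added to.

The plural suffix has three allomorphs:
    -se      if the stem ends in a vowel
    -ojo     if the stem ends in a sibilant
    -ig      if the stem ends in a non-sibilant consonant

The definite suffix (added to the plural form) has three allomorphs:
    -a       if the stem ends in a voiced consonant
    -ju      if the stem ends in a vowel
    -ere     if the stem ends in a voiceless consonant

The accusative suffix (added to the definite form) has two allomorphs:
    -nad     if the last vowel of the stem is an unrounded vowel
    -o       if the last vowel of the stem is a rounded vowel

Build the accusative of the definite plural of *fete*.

fetesejuo

The final sound of *fete* is /e/, which is a vowel, so the plural suffix is -se, giving *fetese*.
The final sound of the plural form *fetese* is /e/, which is a vowel, so the definite suffix is -ju, giving *feteseju*.
Since the last vowel of the definite form *feteseju* is /u/ (a rounded vowel), it takes -o, giving *fetesejuo*.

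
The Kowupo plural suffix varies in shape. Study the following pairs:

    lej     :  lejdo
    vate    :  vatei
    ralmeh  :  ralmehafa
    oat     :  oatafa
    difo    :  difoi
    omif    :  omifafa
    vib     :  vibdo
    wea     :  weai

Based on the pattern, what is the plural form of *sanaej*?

The alternation tracks the final sound of the stem — -afa when the stem ends in a voiceless consonant (*ralmeh*, *oat*, *omif*); -do when the stem ends in a voiced consonant (*lej*, *vib*); -i when the stem ends in a vowel (*vate*, *difo*, *wea*).
Since the final sound of *sanaej* is /j/ (a voiced consonant), it takes -do, giving *sanaejdo*.

sanaejdo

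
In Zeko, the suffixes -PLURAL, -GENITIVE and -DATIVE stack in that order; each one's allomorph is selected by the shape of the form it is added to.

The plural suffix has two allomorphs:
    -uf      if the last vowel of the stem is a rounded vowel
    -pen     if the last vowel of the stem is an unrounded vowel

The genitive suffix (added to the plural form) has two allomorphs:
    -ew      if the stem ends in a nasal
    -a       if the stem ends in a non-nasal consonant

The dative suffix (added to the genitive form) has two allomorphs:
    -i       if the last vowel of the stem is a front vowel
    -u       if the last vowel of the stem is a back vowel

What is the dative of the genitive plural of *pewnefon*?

pewnefonufau

The last vowel of *pewnefon* is /o/, which is a rounded vowel, so the plural suffix is -uf, giving *pewnefonuf*.
The plural form *pewnefonuf*: final consonant = /f/, non-nasal → -a → *pewnefonufa*.
The genitive form *pewnefonufa* — last vowel /a/ (a back vowel) → -u → *pewnefonufau*.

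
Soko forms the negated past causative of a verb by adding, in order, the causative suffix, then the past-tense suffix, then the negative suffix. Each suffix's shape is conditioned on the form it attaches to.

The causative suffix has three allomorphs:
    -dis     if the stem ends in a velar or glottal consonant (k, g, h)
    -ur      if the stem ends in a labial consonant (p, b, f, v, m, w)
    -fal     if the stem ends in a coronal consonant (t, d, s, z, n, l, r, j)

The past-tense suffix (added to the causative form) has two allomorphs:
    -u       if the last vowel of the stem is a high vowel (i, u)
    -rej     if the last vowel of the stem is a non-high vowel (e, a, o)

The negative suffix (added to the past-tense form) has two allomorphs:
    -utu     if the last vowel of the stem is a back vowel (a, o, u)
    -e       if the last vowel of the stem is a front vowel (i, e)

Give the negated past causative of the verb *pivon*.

pivonfalreje

Since the final consonant of *pivon* is /n/ (coronal), it takes -fal, giving *pivonfal*.
The last vowel of the causative form *pivonfal* is /a/, which is a non-high vowel, so the past-tense suffix is -rej, giving *pivonfalrej*.
The last vowel of the past-tense form *pivonfalrej* is /e/, which is a front vowel, so the negative suffix is -e, giving *pivonfalreje*.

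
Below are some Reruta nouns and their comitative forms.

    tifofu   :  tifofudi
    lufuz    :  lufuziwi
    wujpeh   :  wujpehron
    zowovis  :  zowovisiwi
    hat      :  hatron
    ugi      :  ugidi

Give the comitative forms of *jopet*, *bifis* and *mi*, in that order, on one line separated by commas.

jopetron, bifisiwi, midi

The alternation tracks the final sound of the stem — -iwi when the stem ends in a sibilant (*lufuz*, *zowovis*); -ron when the stem ends in a non-sibilant consonant (*wujpeh*, *hat*); -di when the stem ends in a vowel (*tifofu*, *ugi*).
*jopet* — final sound /t/ (a non-sibilant consonant) → -ron → *jopetron*.
Since the final sound of *bifis* is /s/ (a sibilant), it takes -iwi, giving *bifisiwi*.
*mi* — final sound /i/ (a vowel) → -di → *midi*.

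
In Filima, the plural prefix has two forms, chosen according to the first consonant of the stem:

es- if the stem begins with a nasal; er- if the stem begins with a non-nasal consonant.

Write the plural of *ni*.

esni

The first consonant of *ni* is /n/, which is a nasal, so the prefix is es-, giving *esni*.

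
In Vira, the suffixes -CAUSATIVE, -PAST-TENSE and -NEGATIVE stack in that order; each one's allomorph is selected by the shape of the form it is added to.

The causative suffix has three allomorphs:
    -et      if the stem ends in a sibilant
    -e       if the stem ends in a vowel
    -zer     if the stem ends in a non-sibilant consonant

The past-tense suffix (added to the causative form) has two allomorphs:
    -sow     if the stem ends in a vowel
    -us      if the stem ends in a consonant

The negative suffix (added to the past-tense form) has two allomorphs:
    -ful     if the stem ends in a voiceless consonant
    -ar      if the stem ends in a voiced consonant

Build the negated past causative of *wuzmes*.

*wuzmes* — final sound /s/ (a sibilant) → -et → *wuzmeset*.
The causative form *wuzmeset*: final sound = /t/, a consonant → -us → *wuzmesetus*.
Since the final consonant of the past-tense form *wuzmesetus* is /s/ (voiceless), it takes -ful, giving *wuzmesetusful*.

wuzmesetusful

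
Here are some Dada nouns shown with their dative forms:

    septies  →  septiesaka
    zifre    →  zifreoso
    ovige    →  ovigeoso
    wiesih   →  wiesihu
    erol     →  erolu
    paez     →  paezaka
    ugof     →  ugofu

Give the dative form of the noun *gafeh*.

The suffix is conditioned by the final sound: -aka when the stem ends in a sibilant (*septies*, *paez*); -u when the stem ends in a non-sibilant consonant (*wiesih*, *erol*, *ugof*); -oso when the stem ends in a vowel (*zifre*, *ovige*).
*gafeh*: final sound = /h/, a non-sibilant consonant → -u → *gafehu*.

gafehu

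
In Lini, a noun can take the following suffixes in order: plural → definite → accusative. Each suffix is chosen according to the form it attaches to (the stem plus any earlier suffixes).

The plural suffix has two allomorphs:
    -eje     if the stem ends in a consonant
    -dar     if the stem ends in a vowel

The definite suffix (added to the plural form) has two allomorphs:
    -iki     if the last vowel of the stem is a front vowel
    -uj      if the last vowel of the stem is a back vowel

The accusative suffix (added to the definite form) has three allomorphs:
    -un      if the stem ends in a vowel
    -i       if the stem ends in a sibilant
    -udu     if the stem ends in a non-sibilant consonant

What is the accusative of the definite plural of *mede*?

Since the final sound of *mede* is /e/ (a vowel), it takes -dar, giving *mededar*.
Since the last vowel of the plural form *mededar* is /a/ (a back vowel), it takes -uj, giving *mededaruj*.
The definite form *mededaruj*: final sound = /j/, a non-sibilant consonant → -udu → *mededarujudu*.

mededarujudu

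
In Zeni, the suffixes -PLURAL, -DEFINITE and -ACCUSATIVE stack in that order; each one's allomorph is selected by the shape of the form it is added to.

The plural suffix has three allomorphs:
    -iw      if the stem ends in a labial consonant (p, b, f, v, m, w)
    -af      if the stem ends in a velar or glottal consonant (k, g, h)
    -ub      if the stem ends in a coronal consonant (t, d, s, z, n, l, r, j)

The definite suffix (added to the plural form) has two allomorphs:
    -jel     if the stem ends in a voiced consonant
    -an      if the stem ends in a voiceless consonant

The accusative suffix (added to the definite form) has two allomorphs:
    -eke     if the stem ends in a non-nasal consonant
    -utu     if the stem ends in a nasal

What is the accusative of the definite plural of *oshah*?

oshahafanutu

*oshah* — final consonant /h/ (velar/glottal) → -af → *oshahaf*.
Since the final consonant of the plural form *oshahaf* is /f/ (voiceless), it takes -an, giving *oshahafan*.
The definite form *oshahafan* — final consonant /n/ (a nasal) → -utu → *oshahafanutu*.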